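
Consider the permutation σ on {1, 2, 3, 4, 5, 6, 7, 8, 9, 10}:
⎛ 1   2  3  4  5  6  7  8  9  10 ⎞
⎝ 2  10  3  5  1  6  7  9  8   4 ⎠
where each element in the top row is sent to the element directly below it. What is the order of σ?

Decomposing into disjoint cycles gives cycle lengths 5, 2, 1, 1, 1.
The order of σ is the least common multiple of its cycle lengths: lcm(5, 2) = 10.

10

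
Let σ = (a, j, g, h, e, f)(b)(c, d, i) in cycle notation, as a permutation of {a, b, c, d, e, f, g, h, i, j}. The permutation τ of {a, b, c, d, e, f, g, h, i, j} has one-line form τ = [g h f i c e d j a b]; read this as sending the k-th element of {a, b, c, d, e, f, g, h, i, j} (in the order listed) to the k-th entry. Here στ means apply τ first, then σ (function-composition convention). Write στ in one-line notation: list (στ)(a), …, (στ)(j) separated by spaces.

h e a c d f i g j b

(στ)(x) = σ(τ(x)). Computing each image: σ(τ(a)) = σ(g) = h, σ(τ(b)) = σ(h) = e, σ(τ(c)) = σ(f) = a, σ(τ(d)) = σ(i) = c, σ(τ(e)) = σ(c) = d, σ(τ(f)) = σ(e) = f, σ(τ(g)) = σ(d) = i, σ(τ(h)) = σ(j) = g, σ(τ(i)) = σ(a) = j, σ(τ(j)) = σ(b) = b.
Hence στ = [h e a c d f i g j b].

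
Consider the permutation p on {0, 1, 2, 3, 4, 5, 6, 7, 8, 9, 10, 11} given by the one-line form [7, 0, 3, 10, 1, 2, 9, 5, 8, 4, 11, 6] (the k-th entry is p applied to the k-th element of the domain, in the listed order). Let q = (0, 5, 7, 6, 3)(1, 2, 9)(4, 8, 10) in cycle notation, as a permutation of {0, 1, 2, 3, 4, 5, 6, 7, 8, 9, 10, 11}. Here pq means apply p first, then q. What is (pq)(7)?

7

(pq)(7) = q(p(7)). p(7) = 5, then q(5) = 7. So (pq)(7) = 7.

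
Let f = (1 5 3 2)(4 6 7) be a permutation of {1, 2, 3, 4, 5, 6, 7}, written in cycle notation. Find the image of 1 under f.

1 appears in (1 5 3 2); the next entry (wrapping around) is 5.

5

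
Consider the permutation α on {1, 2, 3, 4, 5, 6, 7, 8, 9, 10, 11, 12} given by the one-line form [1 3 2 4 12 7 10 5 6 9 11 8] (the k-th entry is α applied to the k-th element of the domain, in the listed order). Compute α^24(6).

6

Tracing 6 → 7 → … returns to 6 after 4 steps, so 6 lies in a 4-cycle (6, 7, 10, 9).
Powers repeat with period 4 on this cycle, and 24 mod 4 = 0, so α^24(6) = α^0(6).
So α^24(6) = 6.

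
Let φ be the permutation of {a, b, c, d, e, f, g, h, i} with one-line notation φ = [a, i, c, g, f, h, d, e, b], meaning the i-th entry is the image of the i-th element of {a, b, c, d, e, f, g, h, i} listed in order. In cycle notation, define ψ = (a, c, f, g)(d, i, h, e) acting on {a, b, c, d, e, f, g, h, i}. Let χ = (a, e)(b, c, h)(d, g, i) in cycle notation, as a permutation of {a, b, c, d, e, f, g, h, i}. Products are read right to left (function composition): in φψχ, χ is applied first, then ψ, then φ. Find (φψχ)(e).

c

(φψχ)(e) = φ(ψ(χ(e))). χ(e) = a, then ψ(a) = c, then φ(c) = c, so the result is c.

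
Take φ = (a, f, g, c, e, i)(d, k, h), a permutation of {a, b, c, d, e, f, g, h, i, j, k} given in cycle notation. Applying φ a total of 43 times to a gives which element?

a lies in the 6-cycle (a, f, g, c, e, i).
On a 6-cycle, φ^6 is the identity, so φ^43 = φ^1 there (43 ≡ 1 mod 6).
Advancing 1 step from a: a → f.

f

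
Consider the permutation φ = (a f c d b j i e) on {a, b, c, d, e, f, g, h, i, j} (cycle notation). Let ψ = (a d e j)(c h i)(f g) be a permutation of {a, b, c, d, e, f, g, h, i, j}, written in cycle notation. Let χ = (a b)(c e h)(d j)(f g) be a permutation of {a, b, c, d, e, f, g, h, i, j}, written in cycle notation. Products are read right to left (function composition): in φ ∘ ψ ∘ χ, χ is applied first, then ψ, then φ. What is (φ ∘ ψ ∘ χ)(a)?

(φ ∘ ψ ∘ χ)(a) = φ(ψ(χ(a))). χ(a) = b, then ψ(b) = b, then φ(b) = j, so the result is j.

j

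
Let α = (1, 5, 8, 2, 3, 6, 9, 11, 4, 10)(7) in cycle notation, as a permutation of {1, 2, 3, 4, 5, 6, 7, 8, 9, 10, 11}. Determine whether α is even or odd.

The cycle lengths are 10, 1.
A cycle is odd iff its length is even; α has 1 even-length cycle, so sgn(α) = (−1)^1 and α is odd.

odd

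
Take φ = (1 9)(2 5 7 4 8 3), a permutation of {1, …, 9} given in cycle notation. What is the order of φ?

The cycle type of φ is (6, 2, 1).
Since disjoint cycles commute, ord(φ) = lcm(6, 2) = 6.

6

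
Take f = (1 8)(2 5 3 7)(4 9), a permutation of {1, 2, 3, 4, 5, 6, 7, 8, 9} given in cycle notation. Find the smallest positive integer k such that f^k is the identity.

The cycle type of f is (4, 2, 2, 1).
Since disjoint cycles commute, ord(f) = lcm(4, 2, 2) = 4.

4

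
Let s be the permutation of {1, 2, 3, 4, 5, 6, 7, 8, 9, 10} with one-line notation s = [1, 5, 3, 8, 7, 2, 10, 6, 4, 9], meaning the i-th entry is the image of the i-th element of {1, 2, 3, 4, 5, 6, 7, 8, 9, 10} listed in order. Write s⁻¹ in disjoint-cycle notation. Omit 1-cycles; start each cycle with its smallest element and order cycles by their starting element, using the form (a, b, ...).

(2, 6, 8, 4, 9, 10, 7, 5)

The cycle decomposition of s is (2, 5, 7, 10, 9, 4, 8, 6).
Reversing each cycle (and rotating so the smallest element leads) gives s⁻¹ = (2, 6, 8, 4, 9, 10, 7, 5).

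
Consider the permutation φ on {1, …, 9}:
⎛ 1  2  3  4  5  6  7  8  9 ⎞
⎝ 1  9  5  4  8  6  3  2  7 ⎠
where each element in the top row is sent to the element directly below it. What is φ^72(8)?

8

Tracing 8 → 2 → … returns to 8 after 6 steps, so 8 lies in a 6-cycle (2, 9, 7, 3, 5, 8).
On a 6-cycle, φ^6 is the identity, so φ^72 = φ^0 there (72 ≡ 0 mod 6).
So φ^72(8) = 8.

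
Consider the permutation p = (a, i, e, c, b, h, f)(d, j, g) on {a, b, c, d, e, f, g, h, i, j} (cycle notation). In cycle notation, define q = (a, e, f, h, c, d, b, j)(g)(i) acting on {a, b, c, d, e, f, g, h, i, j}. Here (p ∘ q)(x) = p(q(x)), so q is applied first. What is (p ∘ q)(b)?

g

(p ∘ q)(b) = p(q(b)). q(b) = j, then p(j) = g. So (p ∘ q)(b) = g.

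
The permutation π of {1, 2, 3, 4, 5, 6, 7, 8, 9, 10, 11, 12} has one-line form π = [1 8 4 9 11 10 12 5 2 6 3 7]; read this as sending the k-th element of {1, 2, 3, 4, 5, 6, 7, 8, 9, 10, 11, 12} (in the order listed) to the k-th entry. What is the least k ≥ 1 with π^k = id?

Decomposing into disjoint cycles gives cycle lengths 7, 2, 2, 1.
The order of π is the least common multiple of its cycle lengths: lcm(7, 2, 2) = 14.

14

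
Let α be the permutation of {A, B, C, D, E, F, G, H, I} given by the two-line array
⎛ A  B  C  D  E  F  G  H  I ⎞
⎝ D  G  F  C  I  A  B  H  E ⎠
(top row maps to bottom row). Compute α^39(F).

Tracing F → A → … returns to F after 4 steps, so F lies in a 4-cycle (A D C F).
Since the cycle has length 4, α^39 acts on it the same as α^3 (39 mod 4 = 3).
Advancing 3 steps from F: F → A → D → C.

C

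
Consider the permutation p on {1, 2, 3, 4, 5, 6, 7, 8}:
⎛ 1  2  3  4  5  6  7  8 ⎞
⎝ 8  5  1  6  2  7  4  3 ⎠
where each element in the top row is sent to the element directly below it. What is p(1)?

The entry below 1 in the array is 8, so p(1) = 8.

8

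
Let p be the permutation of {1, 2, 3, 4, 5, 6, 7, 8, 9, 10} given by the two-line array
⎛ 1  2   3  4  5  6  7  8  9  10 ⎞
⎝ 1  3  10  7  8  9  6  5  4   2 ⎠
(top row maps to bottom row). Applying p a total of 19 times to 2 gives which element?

Tracing 2 → 3 → … returns to 2 after 3 steps, so 2 lies in a 3-cycle (2 3 10).
Powers repeat with period 3 on this cycle, and 19 mod 3 = 1, so p^19(2) = p^1(2).
Stepping 1 place around the cycle: 2 → 3.

3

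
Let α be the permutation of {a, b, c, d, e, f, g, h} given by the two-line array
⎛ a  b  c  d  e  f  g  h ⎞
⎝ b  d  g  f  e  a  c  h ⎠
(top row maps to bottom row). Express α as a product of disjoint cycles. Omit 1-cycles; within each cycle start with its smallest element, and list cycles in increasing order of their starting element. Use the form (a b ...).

(a b d f)(c g)

Start at a and follow images: a → b → d → f → a, giving the cycle (a b d f).
Continuing from each remaining unvisited element yields (a b d f)(c g).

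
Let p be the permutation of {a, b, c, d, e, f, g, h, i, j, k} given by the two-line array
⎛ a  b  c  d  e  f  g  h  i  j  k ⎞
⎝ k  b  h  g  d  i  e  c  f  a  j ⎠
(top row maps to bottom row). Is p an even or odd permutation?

even

In disjoint-cycle form the cycle lengths are 3, 3, 2, 2, 1.
A cycle is odd iff its length is even; p has 2 even-length cycles, so sgn(p) = (−1)^2 and p is even.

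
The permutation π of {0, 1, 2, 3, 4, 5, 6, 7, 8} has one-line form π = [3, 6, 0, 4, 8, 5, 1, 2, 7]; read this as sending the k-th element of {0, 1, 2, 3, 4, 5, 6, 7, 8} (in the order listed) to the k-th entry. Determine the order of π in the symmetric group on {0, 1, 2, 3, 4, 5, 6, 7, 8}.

The disjoint-cycle form of π has cycle lengths 6, 2, 1.
The order is lcm(6, 2) = 6.

6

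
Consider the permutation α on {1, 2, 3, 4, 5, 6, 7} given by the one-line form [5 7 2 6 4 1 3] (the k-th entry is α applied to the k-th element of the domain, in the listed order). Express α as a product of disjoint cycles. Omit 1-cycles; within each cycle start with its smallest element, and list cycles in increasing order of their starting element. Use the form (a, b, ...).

Iterating α from 1 gives 1 → 5 → 4 → 6 → 1; that is the 4-cycle (1, 5, 4, 6).
Repeating from the next unused element and collecting all non-trivial cycles gives (1, 5, 4, 6)(2, 7, 3).

(1, 5, 4, 6)(2, 7, 3)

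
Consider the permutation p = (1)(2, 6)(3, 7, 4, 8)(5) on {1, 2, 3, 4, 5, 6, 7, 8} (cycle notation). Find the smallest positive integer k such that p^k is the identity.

4

The cycle type of p is (4, 2, 1, 1).
The order is lcm(4, 2) = 4.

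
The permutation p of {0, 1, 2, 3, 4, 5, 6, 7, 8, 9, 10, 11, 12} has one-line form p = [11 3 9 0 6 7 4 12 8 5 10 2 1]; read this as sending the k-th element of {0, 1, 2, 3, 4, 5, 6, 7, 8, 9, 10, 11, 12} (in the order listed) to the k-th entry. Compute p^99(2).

2

Tracing 2 → 9 → … returns to 2 after 9 steps, so 2 lies in a 9-cycle (0, 11, 2, 9, 5, 7, 12, 1, 3).
Since the cycle has length 9, p^99 acts on it the same as p^0 (99 mod 9 = 0).
So p^99(2) = 2.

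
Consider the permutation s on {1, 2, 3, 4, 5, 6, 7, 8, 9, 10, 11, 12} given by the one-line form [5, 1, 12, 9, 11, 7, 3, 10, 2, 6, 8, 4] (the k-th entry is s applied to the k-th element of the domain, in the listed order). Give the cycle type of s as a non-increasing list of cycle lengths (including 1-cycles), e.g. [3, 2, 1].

[12]

The disjoint cycles are (1, 5, 11, 8, 10, 6, 7, 3, 12, 4, 9, 2), with lengths 12 in non-increasing order.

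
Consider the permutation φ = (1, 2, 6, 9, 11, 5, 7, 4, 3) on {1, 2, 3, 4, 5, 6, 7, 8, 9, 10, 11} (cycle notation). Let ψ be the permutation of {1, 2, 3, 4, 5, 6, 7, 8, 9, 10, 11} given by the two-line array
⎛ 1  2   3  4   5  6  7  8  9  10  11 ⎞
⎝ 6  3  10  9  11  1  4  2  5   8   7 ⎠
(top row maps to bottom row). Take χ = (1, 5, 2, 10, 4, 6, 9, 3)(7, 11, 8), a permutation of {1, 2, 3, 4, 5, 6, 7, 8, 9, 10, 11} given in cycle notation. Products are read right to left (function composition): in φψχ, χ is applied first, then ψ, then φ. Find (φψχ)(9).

10

Chase 9: χ(9) = 3; ψ(3) = 10; φ(10) = 10. Hence (φψχ)(9) = 10.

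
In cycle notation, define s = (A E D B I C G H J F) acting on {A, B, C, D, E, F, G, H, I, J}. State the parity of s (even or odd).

The cycle lengths are 10.
A cycle of length ℓ contributes ℓ−1 transpositions, so s is a product of 9 transpositions — odd.

odd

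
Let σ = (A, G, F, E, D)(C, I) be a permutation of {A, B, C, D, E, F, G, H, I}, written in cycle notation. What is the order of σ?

10

The cycle type of σ is (5, 2, 1, 1).
The order is lcm(5, 2) = 10.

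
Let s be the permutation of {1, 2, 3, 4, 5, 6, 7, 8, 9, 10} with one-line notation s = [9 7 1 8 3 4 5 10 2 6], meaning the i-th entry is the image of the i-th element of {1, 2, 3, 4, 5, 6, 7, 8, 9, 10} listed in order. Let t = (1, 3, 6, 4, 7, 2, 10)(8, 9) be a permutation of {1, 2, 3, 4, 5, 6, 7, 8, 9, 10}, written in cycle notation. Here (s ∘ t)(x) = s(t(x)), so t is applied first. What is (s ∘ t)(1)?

1

First apply t: t(1) = 3, then s(3) = 1. Thus (s ∘ t)(1) = 1.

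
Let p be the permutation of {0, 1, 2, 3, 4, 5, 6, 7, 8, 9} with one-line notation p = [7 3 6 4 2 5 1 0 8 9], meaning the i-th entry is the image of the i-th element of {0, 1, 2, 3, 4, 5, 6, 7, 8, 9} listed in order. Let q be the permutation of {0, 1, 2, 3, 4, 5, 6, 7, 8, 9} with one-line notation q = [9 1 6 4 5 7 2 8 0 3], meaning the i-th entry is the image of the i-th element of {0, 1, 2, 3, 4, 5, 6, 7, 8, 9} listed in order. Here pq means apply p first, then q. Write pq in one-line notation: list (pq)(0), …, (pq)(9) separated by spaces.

8 4 2 5 6 7 1 9 0 3

(pq)(x) = q(p(x)). Computing each image: q(p(0)) = q(7) = 8, q(p(1)) = q(3) = 4, q(p(2)) = q(6) = 2, q(p(3)) = q(4) = 5, q(p(4)) = q(2) = 6, q(p(5)) = q(5) = 7, q(p(6)) = q(1) = 1, q(p(7)) = q(0) = 9, q(p(8)) = q(8) = 0, q(p(9)) = q(9) = 3.
Hence pq = [8 4 2 5 6 7 1 9 0 3].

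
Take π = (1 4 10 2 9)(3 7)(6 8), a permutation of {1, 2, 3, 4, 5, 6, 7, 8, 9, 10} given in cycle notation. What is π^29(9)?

2

9 lies in the 5-cycle (1 4 10 2 9).
Powers repeat with period 5 on this cycle, and 29 mod 5 = 4, so π^29(9) = π^4(9).
Stepping 4 places around the cycle: 9 → 1 → 4 → 10 → 2.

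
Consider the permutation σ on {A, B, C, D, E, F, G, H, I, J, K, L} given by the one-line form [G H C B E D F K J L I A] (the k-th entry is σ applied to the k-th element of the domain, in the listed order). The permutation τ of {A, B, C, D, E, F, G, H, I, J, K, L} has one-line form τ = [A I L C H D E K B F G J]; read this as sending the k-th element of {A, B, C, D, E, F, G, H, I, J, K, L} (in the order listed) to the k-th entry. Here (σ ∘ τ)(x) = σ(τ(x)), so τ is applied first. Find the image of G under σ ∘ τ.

τ(G) = E, then σ(E) = E; composing gives (σ ∘ τ)(G) = E.

E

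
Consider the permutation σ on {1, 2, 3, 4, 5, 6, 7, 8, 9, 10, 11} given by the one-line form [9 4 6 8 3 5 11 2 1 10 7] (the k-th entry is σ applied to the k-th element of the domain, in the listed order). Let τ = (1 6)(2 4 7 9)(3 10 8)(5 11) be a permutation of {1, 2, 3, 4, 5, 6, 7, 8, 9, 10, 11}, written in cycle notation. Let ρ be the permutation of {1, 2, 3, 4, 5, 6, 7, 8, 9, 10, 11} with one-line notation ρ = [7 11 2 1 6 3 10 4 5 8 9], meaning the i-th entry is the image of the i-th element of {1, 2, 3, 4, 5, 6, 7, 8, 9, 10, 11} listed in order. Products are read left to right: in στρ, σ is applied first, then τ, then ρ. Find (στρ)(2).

(στρ)(2) = ρ(τ(σ(2))). σ(2) = 4, then τ(4) = 7, then ρ(7) = 10, so the result is 10.

10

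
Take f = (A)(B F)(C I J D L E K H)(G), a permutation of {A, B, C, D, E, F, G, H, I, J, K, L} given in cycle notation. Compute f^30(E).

E lies in the 8-cycle (C I J D L E K H).
Since the cycle has length 8, f^30 acts on it the same as f^6 (30 mod 8 = 6).
Stepping 6 places around the cycle: E → K → H → C → I → J → D.

D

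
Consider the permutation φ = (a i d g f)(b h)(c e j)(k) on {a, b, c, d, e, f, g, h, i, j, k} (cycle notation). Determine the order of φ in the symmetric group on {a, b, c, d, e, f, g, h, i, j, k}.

30

The cycle type of φ is (5, 3, 2, 1).
The order of φ is the least common multiple of its cycle lengths: lcm(5, 3, 2) = 30.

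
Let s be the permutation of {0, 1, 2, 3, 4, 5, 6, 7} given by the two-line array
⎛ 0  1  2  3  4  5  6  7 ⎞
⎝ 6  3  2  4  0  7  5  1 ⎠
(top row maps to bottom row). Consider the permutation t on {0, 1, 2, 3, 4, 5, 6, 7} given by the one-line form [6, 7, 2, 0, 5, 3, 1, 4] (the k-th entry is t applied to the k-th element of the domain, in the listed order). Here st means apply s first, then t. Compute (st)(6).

(st)(6) = t(s(6)). s(6) = 5, then t(5) = 3. So (st)(6) = 3.

3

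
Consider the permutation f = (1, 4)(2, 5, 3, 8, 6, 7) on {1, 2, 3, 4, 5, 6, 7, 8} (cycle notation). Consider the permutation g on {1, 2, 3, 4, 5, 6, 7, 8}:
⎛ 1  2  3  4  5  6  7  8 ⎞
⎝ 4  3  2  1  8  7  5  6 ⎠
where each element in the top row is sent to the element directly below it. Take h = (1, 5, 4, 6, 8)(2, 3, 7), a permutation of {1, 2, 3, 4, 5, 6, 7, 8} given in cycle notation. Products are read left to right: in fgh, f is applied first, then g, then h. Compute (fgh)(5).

3

(fgh)(5) = h(g(f(5))). f(5) = 3, then g(3) = 2, then h(2) = 3, so the result is 3.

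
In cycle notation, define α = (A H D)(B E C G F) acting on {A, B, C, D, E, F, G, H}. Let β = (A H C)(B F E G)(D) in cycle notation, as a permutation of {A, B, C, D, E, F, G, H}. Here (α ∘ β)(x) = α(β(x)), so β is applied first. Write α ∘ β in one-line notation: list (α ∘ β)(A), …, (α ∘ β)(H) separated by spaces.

D B H A F C E G

(α ∘ β)(x) = α(β(x)). Computing each image: α(β(A)) = α(H) = D, α(β(B)) = α(F) = B, α(β(C)) = α(A) = H, α(β(D)) = α(D) = A, α(β(E)) = α(G) = F, α(β(F)) = α(E) = C, α(β(G)) = α(B) = E, α(β(H)) = α(C) = G.
Hence α ∘ β = [D B H A F C E G].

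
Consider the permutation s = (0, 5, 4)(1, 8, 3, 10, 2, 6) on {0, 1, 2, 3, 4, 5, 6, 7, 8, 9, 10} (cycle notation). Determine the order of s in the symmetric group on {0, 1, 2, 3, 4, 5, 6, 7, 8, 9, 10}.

6

The cycle type of s is (6, 3, 1, 1).
The order of s is the least common multiple of its cycle lengths: lcm(6, 3) = 6.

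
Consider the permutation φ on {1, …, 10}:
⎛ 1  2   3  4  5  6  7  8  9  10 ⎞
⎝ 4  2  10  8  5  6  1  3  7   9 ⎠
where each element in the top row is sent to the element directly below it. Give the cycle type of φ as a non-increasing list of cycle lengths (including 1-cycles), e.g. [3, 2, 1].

The disjoint cycles are (1 4 8 3 10 9 7)(2)(5)(6), with lengths 7, 1, 1, 1 in non-increasing order.

[7, 1, 1, 1]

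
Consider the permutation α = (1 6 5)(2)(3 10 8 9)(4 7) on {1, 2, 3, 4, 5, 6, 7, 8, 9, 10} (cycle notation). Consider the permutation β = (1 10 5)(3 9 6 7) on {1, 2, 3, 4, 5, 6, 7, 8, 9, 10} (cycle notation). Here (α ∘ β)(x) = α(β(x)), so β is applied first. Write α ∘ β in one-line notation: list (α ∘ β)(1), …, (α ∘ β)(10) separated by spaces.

8 2 3 7 6 4 10 9 5 1

(α ∘ β)(x) = α(β(x)). Computing each image: α(β(1)) = α(10) = 8, α(β(2)) = α(2) = 2, α(β(3)) = α(9) = 3, α(β(4)) = α(4) = 7, α(β(5)) = α(1) = 6, α(β(6)) = α(7) = 4, α(β(7)) = α(3) = 10, α(β(8)) = α(8) = 9, α(β(9)) = α(6) = 5, α(β(10)) = α(5) = 1.
Hence α ∘ β = [8 2 3 7 6 4 10 9 5 1].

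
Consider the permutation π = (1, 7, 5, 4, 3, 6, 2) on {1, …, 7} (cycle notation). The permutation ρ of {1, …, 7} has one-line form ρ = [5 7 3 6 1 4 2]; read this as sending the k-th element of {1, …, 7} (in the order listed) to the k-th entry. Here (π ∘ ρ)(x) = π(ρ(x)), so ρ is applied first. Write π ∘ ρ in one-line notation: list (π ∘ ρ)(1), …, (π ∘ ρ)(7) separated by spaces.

4 5 6 2 7 3 1

For each element, apply ρ then π: 1 → 5 → 4; 2 → 7 → 5; 3 → 3 → 6; 4 → 6 → 2; 5 → 1 → 7; 6 → 4 → 3; 7 → 2 → 1.
Collecting the images, π ∘ ρ = [4 5 6 2 7 3 1].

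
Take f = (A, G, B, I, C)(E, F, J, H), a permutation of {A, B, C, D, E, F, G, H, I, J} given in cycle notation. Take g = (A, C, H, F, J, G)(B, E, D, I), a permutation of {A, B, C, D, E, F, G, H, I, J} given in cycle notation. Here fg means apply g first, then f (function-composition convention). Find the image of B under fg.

F

g(B) = E, then f(E) = F; composing gives (fg)(B) = F.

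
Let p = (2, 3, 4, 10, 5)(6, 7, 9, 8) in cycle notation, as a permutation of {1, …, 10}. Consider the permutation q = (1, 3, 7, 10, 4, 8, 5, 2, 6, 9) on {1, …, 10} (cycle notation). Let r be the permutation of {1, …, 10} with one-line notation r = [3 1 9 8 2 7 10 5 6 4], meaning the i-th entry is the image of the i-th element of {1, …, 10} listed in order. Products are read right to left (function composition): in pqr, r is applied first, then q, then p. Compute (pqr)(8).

3

Chase 8: r(8) = 5; q(5) = 2; p(2) = 3. Hence (pqr)(8) = 3.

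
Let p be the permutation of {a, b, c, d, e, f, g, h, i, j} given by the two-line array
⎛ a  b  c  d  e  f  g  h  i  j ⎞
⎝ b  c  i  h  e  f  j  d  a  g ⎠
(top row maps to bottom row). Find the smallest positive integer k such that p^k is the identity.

4

Writing p as disjoint cycles, the cycle lengths are 4, 2, 2, 1, 1.
The order of p is the least common multiple of its cycle lengths: lcm(4, 2, 2) = 4.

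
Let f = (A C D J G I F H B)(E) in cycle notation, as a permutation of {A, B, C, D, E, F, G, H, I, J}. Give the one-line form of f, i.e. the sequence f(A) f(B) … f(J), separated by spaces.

C A D J E H I B F G

Reading each image from the cycles: A↦C, B↦A, C↦D, D↦J, E↦E, F↦H, G↦I, H↦B, I↦F, J↦G.
Listing these in domain order gives C A D J E H I B F G.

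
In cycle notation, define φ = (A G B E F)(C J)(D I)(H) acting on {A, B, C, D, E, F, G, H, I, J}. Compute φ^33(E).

E lies in the 5-cycle (A G B E F).
Since the cycle has length 5, φ^33 acts on it the same as φ^3 (33 mod 5 = 3).
Advancing 3 steps from E: E → F → A → G.

G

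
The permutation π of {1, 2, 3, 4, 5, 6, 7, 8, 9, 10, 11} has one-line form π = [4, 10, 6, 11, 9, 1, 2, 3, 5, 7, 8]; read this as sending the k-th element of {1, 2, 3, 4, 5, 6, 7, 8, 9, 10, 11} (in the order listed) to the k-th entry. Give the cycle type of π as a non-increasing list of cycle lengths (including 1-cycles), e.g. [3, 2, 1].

The disjoint cycles are (1 4 11 8 3 6)(2 10 7)(5 9), with lengths 6, 3, 2 in non-increasing order.

[6, 3, 2]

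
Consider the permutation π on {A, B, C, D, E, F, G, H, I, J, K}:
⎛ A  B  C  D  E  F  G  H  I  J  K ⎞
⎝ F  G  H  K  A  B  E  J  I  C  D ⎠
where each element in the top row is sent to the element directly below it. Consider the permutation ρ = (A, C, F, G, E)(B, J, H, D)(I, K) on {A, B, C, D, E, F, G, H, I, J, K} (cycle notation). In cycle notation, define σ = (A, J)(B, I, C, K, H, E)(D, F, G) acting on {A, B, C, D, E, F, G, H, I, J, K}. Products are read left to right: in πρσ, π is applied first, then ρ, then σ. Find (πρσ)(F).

(πρσ)(F) = σ(ρ(π(F))). π(F) = B, then ρ(B) = J, then σ(J) = A, so the result is A.

A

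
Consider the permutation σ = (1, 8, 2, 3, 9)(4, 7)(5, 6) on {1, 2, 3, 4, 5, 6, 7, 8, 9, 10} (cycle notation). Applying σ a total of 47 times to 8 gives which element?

3

8 lies in the 5-cycle (1, 8, 2, 3, 9).
Powers repeat with period 5 on this cycle, and 47 mod 5 = 2, so σ^47(8) = σ^2(8).
Stepping 2 places around the cycle: 8 → 2 → 3.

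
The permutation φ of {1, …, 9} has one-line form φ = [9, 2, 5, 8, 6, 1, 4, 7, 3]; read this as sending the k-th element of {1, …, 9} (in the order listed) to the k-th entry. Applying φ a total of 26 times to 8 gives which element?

Tracing 8 → 7 → … returns to 8 after 3 steps, so 8 lies in a 3-cycle (4, 8, 7).
On a 3-cycle, φ^3 is the identity, so φ^26 = φ^2 there (26 ≡ 2 mod 3).
Advancing 2 steps from 8: 8 → 7 → 4.

4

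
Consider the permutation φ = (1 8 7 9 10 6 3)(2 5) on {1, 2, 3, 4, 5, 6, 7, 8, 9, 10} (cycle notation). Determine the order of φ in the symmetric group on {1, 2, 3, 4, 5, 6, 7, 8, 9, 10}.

14

The disjoint cycles have lengths 7, 2, 1.
The order of φ is the least common multiple of its cycle lengths: lcm(7, 2) = 14.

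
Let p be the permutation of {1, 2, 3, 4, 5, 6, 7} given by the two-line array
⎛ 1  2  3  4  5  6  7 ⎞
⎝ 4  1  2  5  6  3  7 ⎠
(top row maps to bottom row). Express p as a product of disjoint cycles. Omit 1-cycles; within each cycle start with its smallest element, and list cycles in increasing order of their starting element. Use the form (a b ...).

(1 4 5 6 3 2)

Iterating p from 1 gives 1 → 4 → 5 → 6 → 3 → 2 → 1; that is the 6-cycle (1 4 5 6 3 2).
Repeating from the next unused element and collecting all non-trivial cycles gives (1 4 5 6 3 2).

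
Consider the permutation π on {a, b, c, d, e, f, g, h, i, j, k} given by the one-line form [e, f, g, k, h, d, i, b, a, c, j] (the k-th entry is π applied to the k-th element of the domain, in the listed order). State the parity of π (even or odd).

even

In disjoint-cycle form the cycle lengths are 11.
A cycle of length ℓ contributes ℓ−1 transpositions, so π is a product of 10 transpositions — even.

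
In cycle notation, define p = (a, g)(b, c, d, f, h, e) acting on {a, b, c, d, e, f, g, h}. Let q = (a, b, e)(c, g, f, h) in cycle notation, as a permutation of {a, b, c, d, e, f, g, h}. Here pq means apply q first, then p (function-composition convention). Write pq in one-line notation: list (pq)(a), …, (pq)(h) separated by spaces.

c b a f g e h d

(pq)(x) = p(q(x)). Computing each image: p(q(a)) = p(b) = c, p(q(b)) = p(e) = b, p(q(c)) = p(g) = a, p(q(d)) = p(d) = f, p(q(e)) = p(a) = g, p(q(f)) = p(h) = e, p(q(g)) = p(f) = h, p(q(h)) = p(c) = d.
Hence pq = [c b a f g e h d].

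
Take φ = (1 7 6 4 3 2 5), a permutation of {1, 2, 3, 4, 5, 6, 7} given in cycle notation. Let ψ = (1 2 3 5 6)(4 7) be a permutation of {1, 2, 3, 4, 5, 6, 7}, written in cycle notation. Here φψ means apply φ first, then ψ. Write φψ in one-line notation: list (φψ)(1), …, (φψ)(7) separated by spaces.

4 6 3 5 2 7 1

(φψ)(x) = ψ(φ(x)). Computing each image: ψ(φ(1)) = ψ(7) = 4, ψ(φ(2)) = ψ(5) = 6, ψ(φ(3)) = ψ(2) = 3, ψ(φ(4)) = ψ(3) = 5, ψ(φ(5)) = ψ(1) = 2, ψ(φ(6)) = ψ(4) = 7, ψ(φ(7)) = ψ(6) = 1.
Hence φψ = [4 6 3 5 2 7 1].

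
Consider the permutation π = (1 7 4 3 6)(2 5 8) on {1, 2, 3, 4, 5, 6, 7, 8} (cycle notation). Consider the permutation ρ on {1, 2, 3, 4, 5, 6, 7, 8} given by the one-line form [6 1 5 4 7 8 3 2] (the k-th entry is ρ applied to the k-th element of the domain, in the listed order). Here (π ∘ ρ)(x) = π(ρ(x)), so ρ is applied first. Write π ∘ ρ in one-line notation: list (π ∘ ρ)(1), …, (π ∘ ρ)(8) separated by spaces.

For each element, apply ρ then π: 1 → 6 → 1; 2 → 1 → 7; 3 → 5 → 8; 4 → 4 → 3; 5 → 7 → 4; 6 → 8 → 2; 7 → 3 → 6; 8 → 2 → 5.
So π ∘ ρ in one-line form is 1 7 8 3 4 2 6 5.

1 7 8 3 4 2 6 5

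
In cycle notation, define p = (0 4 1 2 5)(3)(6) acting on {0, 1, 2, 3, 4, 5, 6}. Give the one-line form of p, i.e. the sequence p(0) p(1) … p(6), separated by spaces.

Reading each image from the cycles: 0↦4, 1↦2, 2↦5, 3↦3, 4↦1, 5↦0, 6↦6.
So the one-line form is 4 2 5 3 1 0 6.

4 2 5 3 1 0 6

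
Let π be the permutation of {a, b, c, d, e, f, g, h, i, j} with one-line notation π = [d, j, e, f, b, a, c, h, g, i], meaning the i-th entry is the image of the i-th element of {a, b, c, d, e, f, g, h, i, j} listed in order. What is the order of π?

6

Writing π as disjoint cycles, the cycle lengths are 6, 3, 1.
The order of π is the least common multiple of its cycle lengths: lcm(6, 3) = 6.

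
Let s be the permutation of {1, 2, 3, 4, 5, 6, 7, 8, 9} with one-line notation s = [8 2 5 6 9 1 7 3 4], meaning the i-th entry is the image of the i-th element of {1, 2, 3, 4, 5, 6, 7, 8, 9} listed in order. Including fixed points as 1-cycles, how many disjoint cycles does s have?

The cycle decomposition is (1 8 3 5 9 4 6)(2)(7), which has 3 cycles (counting 1-cycles).

3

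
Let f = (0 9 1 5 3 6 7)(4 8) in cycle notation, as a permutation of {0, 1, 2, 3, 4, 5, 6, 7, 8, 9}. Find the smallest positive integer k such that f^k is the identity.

14

The cycle type of f is (7, 2, 1).
Since disjoint cycles commute, ord(f) = lcm(7, 2) = 14.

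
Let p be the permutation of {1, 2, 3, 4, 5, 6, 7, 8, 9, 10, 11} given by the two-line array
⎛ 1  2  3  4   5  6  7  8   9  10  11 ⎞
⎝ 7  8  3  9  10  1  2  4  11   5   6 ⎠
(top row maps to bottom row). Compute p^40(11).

11

Tracing 11 → 6 → … returns to 11 after 8 steps, so 11 lies in an 8-cycle (1 7 2 8 4 9 11 6).
On an 8-cycle, p^8 is the identity, so p^40 = p^0 there (40 ≡ 0 mod 8).
So p^40(11) = 11.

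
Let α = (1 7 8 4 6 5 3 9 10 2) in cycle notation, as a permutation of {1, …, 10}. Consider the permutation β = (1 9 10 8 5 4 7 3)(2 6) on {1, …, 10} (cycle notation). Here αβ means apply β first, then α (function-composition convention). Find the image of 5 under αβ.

6

(αβ)(5) = α(β(5)). β(5) = 4, then α(4) = 6. So (αβ)(5) = 6.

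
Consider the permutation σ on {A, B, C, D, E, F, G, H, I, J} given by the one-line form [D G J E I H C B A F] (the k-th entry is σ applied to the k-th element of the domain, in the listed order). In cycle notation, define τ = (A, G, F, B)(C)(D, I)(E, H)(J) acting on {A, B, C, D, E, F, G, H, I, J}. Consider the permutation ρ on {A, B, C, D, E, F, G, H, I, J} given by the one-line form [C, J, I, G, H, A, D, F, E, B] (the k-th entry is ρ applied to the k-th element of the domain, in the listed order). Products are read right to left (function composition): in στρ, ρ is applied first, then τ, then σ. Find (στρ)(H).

(στρ)(H) = σ(τ(ρ(H))). ρ(H) = F, then τ(F) = B, then σ(B) = G, so the result is G.

G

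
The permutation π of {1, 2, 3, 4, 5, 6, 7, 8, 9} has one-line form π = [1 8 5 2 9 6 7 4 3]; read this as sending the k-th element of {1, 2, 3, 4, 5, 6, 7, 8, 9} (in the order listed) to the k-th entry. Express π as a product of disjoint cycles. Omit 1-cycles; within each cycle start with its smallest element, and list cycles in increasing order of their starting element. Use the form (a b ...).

From 2: 2 → 8 → 4 → 2, closing the cycle (2 8 4).
Repeating from the next unused element and collecting all non-trivial cycles gives (2 8 4)(3 5 9).

(2 8 4)(3 5 9)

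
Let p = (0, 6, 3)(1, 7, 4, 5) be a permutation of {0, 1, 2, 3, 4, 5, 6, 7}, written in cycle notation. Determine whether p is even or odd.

odd

The cycle lengths are 4, 3, 1.
A cycle of length ℓ contributes ℓ−1 transpositions, so p is a product of 3 + 2 = 5 transpositions — odd.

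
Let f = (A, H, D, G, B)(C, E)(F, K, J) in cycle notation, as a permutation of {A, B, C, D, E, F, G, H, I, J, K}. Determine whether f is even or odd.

odd

The cycle lengths are 5, 3, 2, 1.
A cycle is odd iff its length is even; f has 1 even-length cycle, so sgn(f) = (−1)^1 and f is odd.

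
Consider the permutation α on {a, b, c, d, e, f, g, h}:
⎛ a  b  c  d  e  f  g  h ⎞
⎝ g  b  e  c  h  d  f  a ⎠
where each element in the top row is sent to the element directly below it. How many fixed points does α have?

1

The fixed points (elements with α(x) = x) are {b}, so there is 1.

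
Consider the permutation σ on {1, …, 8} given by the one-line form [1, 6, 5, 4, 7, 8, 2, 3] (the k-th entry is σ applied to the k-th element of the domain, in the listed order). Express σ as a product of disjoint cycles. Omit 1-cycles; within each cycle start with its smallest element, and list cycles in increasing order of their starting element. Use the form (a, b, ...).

Iterating σ from 2 gives 2 → 6 → 8 → 3 → 5 → 7 → 2; that is the 6-cycle (2, 6, 8, 3, 5, 7).
Continuing from each remaining unvisited element yields (2, 6, 8, 3, 5, 7).

(2, 6, 8, 3, 5, 7)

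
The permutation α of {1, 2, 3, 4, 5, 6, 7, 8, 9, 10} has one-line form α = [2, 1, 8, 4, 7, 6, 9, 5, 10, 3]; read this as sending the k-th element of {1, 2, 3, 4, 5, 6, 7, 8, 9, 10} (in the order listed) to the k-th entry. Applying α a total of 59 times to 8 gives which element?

Tracing 8 → 5 → … returns to 8 after 6 steps, so 8 lies in a 6-cycle (3 8 5 7 9 10).
Since the cycle has length 6, α^59 acts on it the same as α^5 (59 mod 6 = 5).
Stepping 5 places around the cycle: 8 → 5 → 7 → 9 → 10 → 3.

3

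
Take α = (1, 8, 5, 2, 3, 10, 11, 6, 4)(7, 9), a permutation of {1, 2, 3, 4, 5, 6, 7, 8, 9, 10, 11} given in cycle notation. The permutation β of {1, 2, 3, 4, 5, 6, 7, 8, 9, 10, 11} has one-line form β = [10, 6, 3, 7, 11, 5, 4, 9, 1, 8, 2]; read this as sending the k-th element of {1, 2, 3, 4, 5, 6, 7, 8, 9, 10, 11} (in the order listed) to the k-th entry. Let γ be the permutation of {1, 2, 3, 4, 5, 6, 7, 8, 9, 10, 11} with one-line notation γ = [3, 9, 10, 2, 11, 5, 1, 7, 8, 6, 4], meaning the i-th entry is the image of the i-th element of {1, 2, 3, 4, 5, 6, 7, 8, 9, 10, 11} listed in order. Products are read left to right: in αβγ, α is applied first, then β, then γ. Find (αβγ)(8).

Apply the permutations in order: α(8) = 5, then β(5) = 11, then γ(11) = 4. So (αβγ)(8) = 4.

4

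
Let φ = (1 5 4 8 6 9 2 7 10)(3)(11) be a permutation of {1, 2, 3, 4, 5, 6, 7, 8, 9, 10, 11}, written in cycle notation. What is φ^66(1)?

1 lies in the 9-cycle (1 5 4 8 6 9 2 7 10).
Powers repeat with period 9 on this cycle, and 66 mod 9 = 3, so φ^66(1) = φ^3(1).
Stepping 3 places around the cycle: 1 → 5 → 4 → 8.

8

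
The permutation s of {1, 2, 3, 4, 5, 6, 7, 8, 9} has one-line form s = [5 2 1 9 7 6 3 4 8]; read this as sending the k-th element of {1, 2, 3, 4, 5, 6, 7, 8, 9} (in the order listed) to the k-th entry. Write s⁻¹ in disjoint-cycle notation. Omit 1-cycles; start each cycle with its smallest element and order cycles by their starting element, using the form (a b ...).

First write s in disjoint cycles: (1 5 7 3)(4 9 8).
The inverse reverses every cycle; in canonical form, s⁻¹ = (1 3 7 5)(4 8 9).

(1 3 7 5)(4 8 9)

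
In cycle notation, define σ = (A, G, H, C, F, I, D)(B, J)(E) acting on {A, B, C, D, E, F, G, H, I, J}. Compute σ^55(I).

F

I lies in the 7-cycle (A, G, H, C, F, I, D).
Since the cycle has length 7, σ^55 acts on it the same as σ^6 (55 mod 7 = 6).
Stepping 6 places around the cycle: I → D → A → G → H → C → F.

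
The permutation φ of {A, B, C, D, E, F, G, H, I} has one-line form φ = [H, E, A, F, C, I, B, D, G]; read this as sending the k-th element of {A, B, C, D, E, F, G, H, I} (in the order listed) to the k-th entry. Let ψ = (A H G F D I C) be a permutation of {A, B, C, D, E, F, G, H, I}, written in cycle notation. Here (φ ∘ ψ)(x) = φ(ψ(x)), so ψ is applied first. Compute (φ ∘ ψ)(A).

ψ(A) = H, then φ(H) = D; composing gives (φ ∘ ψ)(A) = D.

D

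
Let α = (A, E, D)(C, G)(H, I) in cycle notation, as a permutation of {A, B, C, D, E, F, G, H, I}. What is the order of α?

The cycle type of α is (3, 2, 2, 1, 1).
The order is lcm(3, 2, 2) = 6.

6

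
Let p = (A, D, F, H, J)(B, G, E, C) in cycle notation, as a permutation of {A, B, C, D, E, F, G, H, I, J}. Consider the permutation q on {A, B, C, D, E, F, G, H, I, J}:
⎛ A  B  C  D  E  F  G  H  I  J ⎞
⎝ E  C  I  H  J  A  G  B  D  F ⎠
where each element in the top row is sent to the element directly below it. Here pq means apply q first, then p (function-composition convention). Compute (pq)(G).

First apply q: q(G) = G, then p(G) = E. Thus (pq)(G) = E.

E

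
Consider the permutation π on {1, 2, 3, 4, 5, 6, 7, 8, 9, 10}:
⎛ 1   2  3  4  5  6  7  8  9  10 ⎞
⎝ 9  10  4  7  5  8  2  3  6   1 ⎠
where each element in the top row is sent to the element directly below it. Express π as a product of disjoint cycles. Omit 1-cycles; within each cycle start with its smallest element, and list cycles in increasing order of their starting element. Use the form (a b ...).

(1 9 6 8 3 4 7 2 10)

Start at 1 and follow images: 1 → 9 → 6 → 8 → 3 → 4 → 7 → 2 → 10 → 1, giving the cycle (1 9 6 8 3 4 7 2 10).
Continuing from each remaining unvisited element yields (1 9 6 8 3 4 7 2 10).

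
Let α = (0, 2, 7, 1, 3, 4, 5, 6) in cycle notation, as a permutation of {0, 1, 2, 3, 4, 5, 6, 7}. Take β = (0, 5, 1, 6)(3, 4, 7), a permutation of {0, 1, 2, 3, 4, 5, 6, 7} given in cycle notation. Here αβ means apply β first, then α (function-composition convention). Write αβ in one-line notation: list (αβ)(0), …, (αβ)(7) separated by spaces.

6 0 7 5 1 3 2 4

(αβ)(x) = α(β(x)). Computing each image: α(β(0)) = α(5) = 6, α(β(1)) = α(6) = 0, α(β(2)) = α(2) = 7, α(β(3)) = α(4) = 5, α(β(4)) = α(7) = 1, α(β(5)) = α(1) = 3, α(β(6)) = α(0) = 2, α(β(7)) = α(3) = 4.
Hence αβ = [6 0 7 5 1 3 2 4].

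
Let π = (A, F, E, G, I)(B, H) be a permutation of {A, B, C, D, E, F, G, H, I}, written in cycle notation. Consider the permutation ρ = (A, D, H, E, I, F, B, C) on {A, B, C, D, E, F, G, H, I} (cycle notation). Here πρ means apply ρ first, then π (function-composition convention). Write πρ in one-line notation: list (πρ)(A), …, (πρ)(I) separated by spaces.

D C F B A H I G E

(πρ)(x) = π(ρ(x)). Computing each image: π(ρ(A)) = π(D) = D, π(ρ(B)) = π(C) = C, π(ρ(C)) = π(A) = F, π(ρ(D)) = π(H) = B, π(ρ(E)) = π(I) = A, π(ρ(F)) = π(B) = H, π(ρ(G)) = π(G) = I, π(ρ(H)) = π(E) = G, π(ρ(I)) = π(F) = E.
Hence πρ = [D C F B A H I G E].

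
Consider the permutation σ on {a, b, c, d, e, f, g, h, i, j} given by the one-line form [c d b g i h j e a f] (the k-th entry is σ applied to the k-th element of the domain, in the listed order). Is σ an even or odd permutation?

odd

In disjoint-cycle form the cycle lengths are 10.
A cycle of length ℓ contributes ℓ−1 transpositions, so σ is a product of 9 transpositions — odd.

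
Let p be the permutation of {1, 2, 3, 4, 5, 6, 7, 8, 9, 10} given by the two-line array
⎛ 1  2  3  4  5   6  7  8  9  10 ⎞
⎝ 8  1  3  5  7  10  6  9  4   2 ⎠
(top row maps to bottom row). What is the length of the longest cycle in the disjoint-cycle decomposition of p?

Decomposing into disjoint cycles gives (1, 8, 9, 4, 5, 7, 6, 10, 2); the longest has length 9.

9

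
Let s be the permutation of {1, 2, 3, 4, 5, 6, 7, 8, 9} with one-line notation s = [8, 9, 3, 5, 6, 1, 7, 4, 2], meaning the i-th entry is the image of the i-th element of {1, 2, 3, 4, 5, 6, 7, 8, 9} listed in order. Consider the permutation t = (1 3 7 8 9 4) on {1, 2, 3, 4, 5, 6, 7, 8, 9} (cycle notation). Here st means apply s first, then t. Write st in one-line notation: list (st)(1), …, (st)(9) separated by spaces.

9 4 7 5 6 3 8 1 2

(st)(x) = t(s(x)). Computing each image: t(s(1)) = t(8) = 9, t(s(2)) = t(9) = 4, t(s(3)) = t(3) = 7, t(s(4)) = t(5) = 5, t(s(5)) = t(6) = 6, t(s(6)) = t(1) = 3, t(s(7)) = t(7) = 8, t(s(8)) = t(4) = 1, t(s(9)) = t(2) = 2.
Hence st = [9 4 7 5 6 3 8 1 2].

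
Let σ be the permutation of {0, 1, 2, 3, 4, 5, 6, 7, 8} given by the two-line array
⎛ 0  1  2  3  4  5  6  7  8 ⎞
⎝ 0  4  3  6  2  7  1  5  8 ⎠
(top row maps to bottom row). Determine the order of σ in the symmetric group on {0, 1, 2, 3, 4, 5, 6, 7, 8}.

10

Decomposing into disjoint cycles gives cycle lengths 5, 2, 1, 1.
The order is lcm(5, 2) = 10.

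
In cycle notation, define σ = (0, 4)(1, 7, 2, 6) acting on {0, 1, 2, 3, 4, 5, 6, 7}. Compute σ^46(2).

2 lies in the 4-cycle (1, 7, 2, 6).
On a 4-cycle, σ^4 is the identity, so σ^46 = σ^2 there (46 ≡ 2 mod 4).
Advancing 2 steps from 2: 2 → 6 → 1.

1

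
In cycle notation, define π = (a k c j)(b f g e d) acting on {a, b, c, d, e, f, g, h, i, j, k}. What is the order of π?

The cycle type of π is (5, 4, 1, 1).
The order is lcm(5, 4) = 20.

20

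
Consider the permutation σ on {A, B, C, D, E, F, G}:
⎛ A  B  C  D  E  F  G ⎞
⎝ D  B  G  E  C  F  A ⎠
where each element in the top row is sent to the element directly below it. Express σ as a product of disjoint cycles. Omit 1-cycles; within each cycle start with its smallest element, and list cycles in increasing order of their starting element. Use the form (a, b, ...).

From A: A → D → E → C → G → A, closing the cycle (A, D, E, C, G).
Repeating from the next unused element and collecting all non-trivial cycles gives (A, D, E, C, G).

(A, D, E, C, G)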